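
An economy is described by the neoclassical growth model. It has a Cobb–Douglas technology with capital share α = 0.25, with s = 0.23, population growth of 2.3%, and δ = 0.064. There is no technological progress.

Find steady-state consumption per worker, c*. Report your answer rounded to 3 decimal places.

In steady state, investment equals break-even investment: s·k^α = (n + δ)·k.
Rearranging, k^(1−α) = s / (n + δ).
k^0.75 = 0.23 / (0.023 + 0.064) = 0.23 / 0.087 = 2.6437
k* = 2.6437^(1/0.75) ≈ 3.6555
y* = (k*)^α = 3.6555^0.25 ≈ 1.3827
c* = (1 − s)·y* = (1 − 0.23) × 1.3827 ≈ 1.0647

c* ≈ 1.065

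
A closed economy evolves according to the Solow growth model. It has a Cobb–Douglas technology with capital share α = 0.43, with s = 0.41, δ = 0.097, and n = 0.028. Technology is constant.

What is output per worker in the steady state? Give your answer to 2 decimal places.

y* ≈ 2.45

At the steady state, Δk = 0, so s·k^α = (n + δ)·k.
Rearranging, k^(1−α) = s / (n + δ).
k^0.57 = 0.41 / (0.028 + 0.097) = 0.41 / 0.125 = 3.2800
k* = 3.2800^(1/0.57) ≈ 8.0360
y* = (k*)^α = 8.0360^0.43 ≈ 2.4500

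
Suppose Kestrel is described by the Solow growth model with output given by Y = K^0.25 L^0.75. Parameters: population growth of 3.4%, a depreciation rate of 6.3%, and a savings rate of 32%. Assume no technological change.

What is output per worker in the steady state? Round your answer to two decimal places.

y* ≈ 1.49

At the steady state, Δk = 0, so s·k^α = (n + δ)·k.
Rearranging, k^(1−α) = s / (n + δ).
k^0.75 = 0.32 / (0.034 + 0.063) = 0.32 / 0.097 = 3.2990
k* = 3.2990^(1/0.75) ≈ 4.9111
y* = (k*)^α = 4.9111^0.25 ≈ 1.4887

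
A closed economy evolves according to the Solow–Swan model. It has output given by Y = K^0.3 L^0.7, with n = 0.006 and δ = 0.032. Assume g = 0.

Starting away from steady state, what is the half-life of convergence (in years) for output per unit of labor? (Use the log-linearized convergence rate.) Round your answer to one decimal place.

half-life ≈ 26.1 years

Near the steady state the convergence rate is λ = (1 − α)(n + δ).
λ = (1 − 0.3) × 0.038 = 0.7 × 0.038 = 0.0266
Half-life = ln 2 / λ = 0.6931 / 0.0266 ≈ 26.06 years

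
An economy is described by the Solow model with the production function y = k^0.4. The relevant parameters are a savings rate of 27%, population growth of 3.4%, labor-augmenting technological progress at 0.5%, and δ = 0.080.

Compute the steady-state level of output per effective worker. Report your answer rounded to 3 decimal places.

At the steady state, Δk = 0, so s·k^α = (n + g + δ)·k.
Dividing both sides by k: k^(1−α) = s / (n + g + δ).
k^0.6 = 0.27 / (0.034 + 0.005 + 0.080) = 0.27 / 0.119 = 2.2689
k* = 2.2689^(1/0.6) ≈ 3.9176
y* = (k*)^α = 3.9176^0.4 ≈ 1.7267

y* ≈ 1.727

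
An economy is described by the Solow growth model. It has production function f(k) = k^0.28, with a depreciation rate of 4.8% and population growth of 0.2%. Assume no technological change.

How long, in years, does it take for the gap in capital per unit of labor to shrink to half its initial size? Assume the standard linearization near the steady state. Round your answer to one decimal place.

Near the steady state the convergence rate is λ = (1 − α)(n + δ).
λ = (1 − 0.28) × 0.050 = 0.72 × 0.050 = 0.0360
Half-life = ln 2 / λ = 0.6931 / 0.0360 ≈ 19.25 years

about 19.3 years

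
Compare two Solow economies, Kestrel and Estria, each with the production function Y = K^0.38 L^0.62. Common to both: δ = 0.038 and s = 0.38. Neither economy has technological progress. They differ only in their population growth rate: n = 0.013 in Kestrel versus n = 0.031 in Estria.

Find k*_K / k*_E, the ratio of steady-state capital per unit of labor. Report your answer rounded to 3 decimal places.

k*_K / k*_E ≈ 1.628

Steady-state k* = [s/(n + δ)]^(1/(1−α)), so the ratio is [ (s_K/(n + δ)_K) / (s_E/(n + δ)_E) ]^1.6129.
s_K/(n + δ)_K = 0.38/0.051 = 7.4510; s_E/(n + δ)_E = 0.38/0.069 = 5.5072.
Ratio = (7.4510/5.5072)^1.6129 = 1.3530^1.6129 ≈ 1.6284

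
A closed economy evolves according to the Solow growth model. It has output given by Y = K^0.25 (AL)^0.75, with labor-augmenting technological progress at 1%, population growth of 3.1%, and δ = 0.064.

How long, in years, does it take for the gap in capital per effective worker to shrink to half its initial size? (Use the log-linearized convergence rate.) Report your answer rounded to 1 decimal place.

Near the steady state the convergence rate is λ = (1 − α)(n + g + δ).
λ = (1 − 0.25) × 0.105 = 0.75 × 0.105 = 0.07875
Half-life = ln 2 / λ = 0.6931 / 0.07875 ≈ 8.80 years

about 8.8 years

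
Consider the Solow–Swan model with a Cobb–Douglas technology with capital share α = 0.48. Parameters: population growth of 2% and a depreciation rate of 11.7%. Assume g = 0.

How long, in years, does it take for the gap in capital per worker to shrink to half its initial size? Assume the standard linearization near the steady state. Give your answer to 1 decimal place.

t_½ ≈ 9.7 years

Near the steady state the convergence rate is λ = (1 − α)(n + δ).
λ = (1 − 0.48) × 0.137 = 0.52 × 0.137 = 0.07124
Half-life = ln 2 / λ = 0.6931 / 0.07124 ≈ 9.73 years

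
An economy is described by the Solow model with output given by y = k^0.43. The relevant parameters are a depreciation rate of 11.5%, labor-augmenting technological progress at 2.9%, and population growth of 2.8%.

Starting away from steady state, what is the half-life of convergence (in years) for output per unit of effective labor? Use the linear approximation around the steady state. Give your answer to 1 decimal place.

about 7.1 years

Near the steady state the convergence rate is λ = (1 − α)(n + g + δ).
λ = (1 − 0.43) × 0.172 = 0.57 × 0.172 = 0.09804
Half-life = ln 2 / λ = 0.6931 / 0.09804 ≈ 7.07 years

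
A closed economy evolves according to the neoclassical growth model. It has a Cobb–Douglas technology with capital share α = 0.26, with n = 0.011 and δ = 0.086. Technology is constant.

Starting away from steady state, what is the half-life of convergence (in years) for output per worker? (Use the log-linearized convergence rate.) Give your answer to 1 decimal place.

about 9.7 years

Near the steady state the convergence rate is λ = (1 − α)(n + δ).
λ = (1 − 0.26) × 0.097 = 0.74 × 0.097 = 0.07178
Half-life = ln 2 / λ = 0.6931 / 0.07178 ≈ 9.66 years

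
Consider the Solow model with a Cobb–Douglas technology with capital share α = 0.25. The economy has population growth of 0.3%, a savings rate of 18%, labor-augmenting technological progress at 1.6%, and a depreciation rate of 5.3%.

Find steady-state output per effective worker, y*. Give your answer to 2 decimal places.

y* = 1.36

Steady state requires s·f(k) = (n + g + δ)·k, i.e. s·k^α = (n + g + δ)·k.
Rearranging, k^(1−α) = s / (n + g + δ).
k^0.75 = 0.18 / (0.003 + 0.016 + 0.053) = 0.18 / 0.072 = 2.5000
k* = 2.5000^(1/0.75) ≈ 3.3930
y* = (k*)^α = 3.3930^0.25 ≈ 1.3572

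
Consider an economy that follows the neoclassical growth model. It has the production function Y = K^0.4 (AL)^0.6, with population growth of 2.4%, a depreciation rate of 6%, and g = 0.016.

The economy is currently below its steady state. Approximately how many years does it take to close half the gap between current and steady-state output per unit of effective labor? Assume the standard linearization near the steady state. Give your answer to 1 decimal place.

Near the steady state the convergence rate is λ = (1 − α)(n + g + δ).
λ = (1 − 0.4) × 0.100 = 0.6 × 0.100 = 0.0600
Half-life = ln 2 / λ = 0.6931 / 0.0600 ≈ 11.55 years

about 11.6 years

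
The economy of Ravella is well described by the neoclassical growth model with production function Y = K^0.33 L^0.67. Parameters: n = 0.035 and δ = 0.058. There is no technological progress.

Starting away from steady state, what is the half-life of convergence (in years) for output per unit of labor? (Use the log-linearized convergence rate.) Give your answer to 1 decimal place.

about 11.1 years

Near the steady state the convergence rate is λ = (1 − α)(n + δ).
λ = (1 − 0.33) × 0.093 = 0.67 × 0.093 = 0.06231
Half-life = ln 2 / λ = 0.6931 / 0.06231 ≈ 11.12 years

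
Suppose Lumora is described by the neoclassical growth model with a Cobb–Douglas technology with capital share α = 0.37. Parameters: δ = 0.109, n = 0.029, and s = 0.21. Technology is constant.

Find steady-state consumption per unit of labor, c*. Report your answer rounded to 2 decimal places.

In steady state, investment equals break-even investment: s·k^α = (n + δ)·k.
Rearranging, k^(1−α) = s / (n + δ).
k^0.63 = 0.21 / (0.029 + 0.109) = 0.21 / 0.138 = 1.5217
k* = 1.5217^(1/0.63) ≈ 1.9472
y* = (k*)^α = 1.9472^0.37 ≈ 1.2796
c* = (1 − s)·y* = (1 − 0.21) × 1.2796 ≈ 1.0109

c* ≈ 1.01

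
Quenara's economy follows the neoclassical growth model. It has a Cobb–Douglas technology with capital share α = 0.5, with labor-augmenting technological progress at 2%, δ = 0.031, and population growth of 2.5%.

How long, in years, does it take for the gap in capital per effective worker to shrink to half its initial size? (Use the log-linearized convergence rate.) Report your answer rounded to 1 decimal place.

Near the steady state the convergence rate is λ = (1 − α)(n + g + δ).
λ = (1 − 0.5) × 0.076 = 0.5 × 0.076 = 0.0380
Half-life = ln 2 / λ = 0.6931 / 0.0380 ≈ 18.24 years

t_½ ≈ 18.2 years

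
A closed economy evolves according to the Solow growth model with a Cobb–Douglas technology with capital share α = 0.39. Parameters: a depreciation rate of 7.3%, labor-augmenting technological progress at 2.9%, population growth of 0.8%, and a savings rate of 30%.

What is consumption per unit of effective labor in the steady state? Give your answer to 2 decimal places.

In steady state, investment equals break-even investment: s·k^α = (n + g + δ)·k.
Dividing both sides by k: k^(1−α) = s / (n + g + δ).
k^0.61 = 0.30 / (0.008 + 0.029 + 0.073) = 0.30 / 0.110 = 2.7273
k* = 2.7273^(1/0.61) ≈ 5.1798
y* = (k*)^α = 5.1798^0.39 ≈ 1.8992
c* = (1 − s)·y* = (1 − 0.30) × 1.8992 ≈ 1.3294

c* ≈ 1.33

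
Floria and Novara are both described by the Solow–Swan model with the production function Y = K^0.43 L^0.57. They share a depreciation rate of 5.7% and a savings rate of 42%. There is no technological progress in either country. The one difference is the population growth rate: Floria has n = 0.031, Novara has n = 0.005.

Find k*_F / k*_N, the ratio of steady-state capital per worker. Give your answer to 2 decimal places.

Steady-state k* = [s/(n + δ)]^(1/(1−α)), so the ratio is [ (s_F/(n + δ)_F) / (s_N/(n + δ)_N) ]^1.7544.
s_F/(n + δ)_F = 0.42/0.088 = 4.7727; s_N/(n + δ)_N = 0.42/0.062 = 6.7742.
Ratio = (4.7727/6.7742)^1.7544 = 0.7045^1.7544 ≈ 0.5409

k*_F / k*_N ≈ 0.54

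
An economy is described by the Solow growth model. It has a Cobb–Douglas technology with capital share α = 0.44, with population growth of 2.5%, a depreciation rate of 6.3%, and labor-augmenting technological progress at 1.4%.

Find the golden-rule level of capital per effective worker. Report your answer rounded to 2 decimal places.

The golden rule sets f'(k) = n + g + δ, i.e. α·k^(α−1) = n + g + δ.
So k^(1−α) = α / (n + g + δ) = 0.44 / 0.102 = 4.3137.
k_gold = 4.3137^(1/0.56) ≈ 13.6038

k_gold ≈ 13.60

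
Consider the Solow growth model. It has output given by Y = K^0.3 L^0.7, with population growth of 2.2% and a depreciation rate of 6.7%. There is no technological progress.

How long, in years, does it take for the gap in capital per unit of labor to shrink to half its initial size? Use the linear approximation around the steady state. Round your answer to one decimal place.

t_½ ≈ 11.1 years

Near the steady state the convergence rate is λ = (1 − α)(n + δ).
λ = (1 − 0.3) × 0.089 = 0.7 × 0.089 = 0.0623
Half-life = ln 2 / λ = 0.6931 / 0.0623 ≈ 11.13 years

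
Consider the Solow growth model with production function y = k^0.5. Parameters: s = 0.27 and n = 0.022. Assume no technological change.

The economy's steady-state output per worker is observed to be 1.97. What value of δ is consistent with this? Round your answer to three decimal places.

δ ≈ 0.115

At the steady state, Δk = 0, so s·k^α = (n + δ)·k.
Since y* = [s/(n + δ)]^(α/(1−α)), we have s/(n + δ) = (y*)^((1−α)/α) = 1.97^1 = 1.9700.
Therefore n + δ = s / 1.9700 = 0.27 / 1.9700 = 0.1371, so δ = 0.1371 − 0.022 = 0.1151.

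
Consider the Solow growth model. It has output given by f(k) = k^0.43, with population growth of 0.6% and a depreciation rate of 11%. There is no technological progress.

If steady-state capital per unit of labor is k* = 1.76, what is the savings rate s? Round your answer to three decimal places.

s ≈ 0.160

In steady state, investment equals break-even investment: s·k^α = (n + δ)·k.
So s / (n + δ) = (k*)^(1−α) = 1.76^0.57 = 1.3802.
Therefore s = 1.3802 × (n + δ) = 1.3802 × 0.116 = 0.1601.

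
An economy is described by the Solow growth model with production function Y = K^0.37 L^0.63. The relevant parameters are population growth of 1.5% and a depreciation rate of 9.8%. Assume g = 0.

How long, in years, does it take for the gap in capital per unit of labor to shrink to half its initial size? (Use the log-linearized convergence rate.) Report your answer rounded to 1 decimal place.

t_½ ≈ 9.7 years

Near the steady state the convergence rate is λ = (1 − α)(n + δ).
λ = (1 − 0.37) × 0.113 = 0.63 × 0.113 = 0.07119
Half-life = ln 2 / λ = 0.6931 / 0.07119 ≈ 9.74 years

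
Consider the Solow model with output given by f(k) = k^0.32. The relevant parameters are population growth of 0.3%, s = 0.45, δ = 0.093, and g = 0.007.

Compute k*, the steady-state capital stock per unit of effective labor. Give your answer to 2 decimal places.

At the steady state, Δk = 0, so s·k^α = (n + g + δ)·k.
Rearranging, k^(1−α) = s / (n + g + δ).
k^0.68 = 0.45 / (0.003 + 0.007 + 0.093) = 0.45 / 0.103 = 4.3689
k* = 4.3689^(1/0.68) ≈ 8.7443

k* = 8.74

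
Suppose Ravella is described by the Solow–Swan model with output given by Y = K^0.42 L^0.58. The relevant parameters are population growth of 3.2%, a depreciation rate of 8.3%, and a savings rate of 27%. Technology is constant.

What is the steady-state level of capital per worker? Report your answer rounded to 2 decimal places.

In steady state, investment equals break-even investment: s·k^α = (n + δ)·k.
Rearranging, k^(1−α) = s / (n + δ).
k^0.58 = 0.27 / (0.032 + 0.083) = 0.27 / 0.115 = 2.3478
k* = 2.3478^(1/0.58) ≈ 4.3558

k* = 4.36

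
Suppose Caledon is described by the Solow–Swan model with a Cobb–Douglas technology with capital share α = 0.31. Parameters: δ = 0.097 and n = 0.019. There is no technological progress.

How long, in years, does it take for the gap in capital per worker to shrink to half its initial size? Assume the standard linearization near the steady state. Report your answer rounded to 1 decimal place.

Near the steady state the convergence rate is λ = (1 − α)(n + δ).
λ = (1 − 0.31) × 0.116 = 0.69 × 0.116 = 0.08004
Half-life = ln 2 / λ = 0.6931 / 0.08004 ≈ 8.66 years

about 8.7 years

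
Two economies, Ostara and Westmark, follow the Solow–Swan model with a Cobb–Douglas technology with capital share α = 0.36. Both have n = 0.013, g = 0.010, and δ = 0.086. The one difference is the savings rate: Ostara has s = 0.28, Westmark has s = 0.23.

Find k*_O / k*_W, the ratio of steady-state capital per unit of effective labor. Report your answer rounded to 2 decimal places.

ratio ≈ 1.36

Steady-state k* = [s/(n + g + δ)]^(1/(1−α)), so the ratio is [ (s_O/(n + g + δ)_O) / (s_W/(n + g + δ)_W) ]^1.5625.
s_O/(n + g + δ)_O = 0.28/0.109 = 2.5688; s_W/(n + g + δ)_W = 0.23/0.109 = 2.1101.
Ratio = (2.5688/2.1101)^1.5625 = 1.2174^1.5625 ≈ 1.3598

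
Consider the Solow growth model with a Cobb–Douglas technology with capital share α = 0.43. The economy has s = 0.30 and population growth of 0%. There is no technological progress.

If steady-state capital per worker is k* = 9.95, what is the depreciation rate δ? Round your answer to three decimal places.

In steady state, investment equals break-even investment: s·k^α = (n + δ)·k.
So s / (n + δ) = (k*)^(1−α) = 9.95^0.57 = 3.7048.
Therefore n + δ = s / 3.7048 = 0.30 / 3.7048 = 0.0810, so δ = 0.0810 − 0.000 = 0.0810.

δ ≈ 0.081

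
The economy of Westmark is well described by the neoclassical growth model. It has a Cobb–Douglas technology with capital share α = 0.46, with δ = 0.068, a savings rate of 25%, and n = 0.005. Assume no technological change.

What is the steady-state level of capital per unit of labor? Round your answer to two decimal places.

k* ≈ 9.77

Steady state requires s·f(k) = (n + δ)·k, i.e. s·k^α = (n + δ)·k.
Rearranging, k^(1−α) = s / (n + δ).
k^0.54 = 0.25 / (0.005 + 0.068) = 0.25 / 0.073 = 3.4247
k* = 3.4247^(1/0.54) ≈ 9.7733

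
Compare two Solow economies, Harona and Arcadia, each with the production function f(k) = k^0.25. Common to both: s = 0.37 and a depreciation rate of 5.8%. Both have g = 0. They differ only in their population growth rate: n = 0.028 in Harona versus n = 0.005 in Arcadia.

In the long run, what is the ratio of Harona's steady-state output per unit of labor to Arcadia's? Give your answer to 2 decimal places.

Steady-state y* = [s/(n + δ)]^(α/(1−α)), so the ratio is [ (s_H/(n + δ)_H) / (s_A/(n + δ)_A) ]^0.3333.
s_H/(n + δ)_H = 0.37/0.086 = 4.3023; s_A/(n + δ)_A = 0.37/0.063 = 5.8730.
Ratio = (4.3023/5.8730)^0.3333 = 0.7326^0.3333 ≈ 0.9015

ratio ≈ 0.90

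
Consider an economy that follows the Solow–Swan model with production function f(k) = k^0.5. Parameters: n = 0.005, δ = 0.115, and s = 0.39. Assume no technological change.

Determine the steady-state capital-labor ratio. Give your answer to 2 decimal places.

k* = 10.56

In steady state, investment equals break-even investment: s·k^α = (n + δ)·k.
Rearranging, k^(1−α) = s / (n + δ).
k^0.5 = 0.39 / (0.005 + 0.115) = 0.39 / 0.120 = 3.2500
k* = 3.2500^(1/0.5) ≈ 10.5625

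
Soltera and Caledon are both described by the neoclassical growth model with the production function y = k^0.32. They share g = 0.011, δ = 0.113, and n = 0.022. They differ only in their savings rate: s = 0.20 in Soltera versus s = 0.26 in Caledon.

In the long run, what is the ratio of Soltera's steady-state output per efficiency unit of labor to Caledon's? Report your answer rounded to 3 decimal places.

y*_S / y*_C ≈ 0.884

Steady-state y* = [s/(n + g + δ)]^(α/(1−α)), so the ratio is [ (s_S/(n + g + δ)_S) / (s_C/(n + g + δ)_C) ]^0.4706.
s_S/(n + g + δ)_S = 0.20/0.146 = 1.3699; s_C/(n + g + δ)_C = 0.26/0.146 = 1.7808.
Ratio = (1.3699/1.7808)^0.4706 = 0.7693^0.4706 ≈ 0.8839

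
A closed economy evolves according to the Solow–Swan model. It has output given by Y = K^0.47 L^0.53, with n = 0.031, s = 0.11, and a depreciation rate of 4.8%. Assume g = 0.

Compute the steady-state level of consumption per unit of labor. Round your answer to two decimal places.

c* ≈ 1.19

In steady state, investment equals break-even investment: s·k^α = (n + δ)·k.
Rearranging, k^(1−α) = s / (n + δ).
k^0.53 = 0.11 / (0.031 + 0.048) = 0.11 / 0.079 = 1.3924
k* = 1.3924^(1/0.53) ≈ 1.8675
y* = (k*)^α = 1.8675^0.47 ≈ 1.3412
c* = (1 − s)·y* = (1 − 0.11) × 1.3412 ≈ 1.1937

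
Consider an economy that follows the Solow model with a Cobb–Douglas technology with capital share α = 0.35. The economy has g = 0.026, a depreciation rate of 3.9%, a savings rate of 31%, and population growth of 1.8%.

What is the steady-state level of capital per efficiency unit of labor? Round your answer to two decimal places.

k* ≈ 7.59

In steady state, investment equals break-even investment: s·k^α = (n + g + δ)·k.
Dividing both sides by k: k^(1−α) = s / (n + g + δ).
k^0.65 = 0.31 / (0.018 + 0.026 + 0.039) = 0.31 / 0.083 = 3.7349
k* = 3.7349^(1/0.65) ≈ 7.5933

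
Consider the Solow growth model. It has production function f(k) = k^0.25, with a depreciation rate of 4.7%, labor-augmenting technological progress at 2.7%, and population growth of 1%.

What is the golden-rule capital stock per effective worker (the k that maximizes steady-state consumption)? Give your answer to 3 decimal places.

k_gold ≈ 4.281

The golden rule sets f'(k) = n + g + δ, i.e. α·k^(α−1) = n + g + δ.
So k^(1−α) = α / (n + g + δ) = 0.25 / 0.084 = 2.9762.
k_gold = 2.9762^(1/0.75) ≈ 4.2810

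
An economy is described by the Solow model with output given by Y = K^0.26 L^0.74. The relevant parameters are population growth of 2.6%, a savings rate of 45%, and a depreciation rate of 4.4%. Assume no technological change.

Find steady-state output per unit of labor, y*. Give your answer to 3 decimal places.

y* ≈ 1.923

In steady state, investment equals break-even investment: s·k^α = (n + δ)·k.
Dividing both sides by k: k^(1−α) = s / (n + δ).
k^0.74 = 0.45 / (0.026 + 0.044) = 0.45 / 0.070 = 6.4286
k* = 6.4286^(1/0.74) ≈ 12.3609
y* = (k*)^α = 12.3609^0.26 ≈ 1.9228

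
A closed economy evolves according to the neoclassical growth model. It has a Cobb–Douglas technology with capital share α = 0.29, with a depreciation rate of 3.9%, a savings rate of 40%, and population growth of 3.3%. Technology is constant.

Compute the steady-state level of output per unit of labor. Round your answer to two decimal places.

Steady state requires s·f(k) = (n + δ)·k, i.e. s·k^α = (n + δ)·k.
Rearranging, k^(1−α) = s / (n + δ).
k^0.71 = 0.40 / (0.033 + 0.039) = 0.40 / 0.072 = 5.5556
k* = 5.5556^(1/0.71) ≈ 11.1922
y* = (k*)^α = 11.1922^0.29 ≈ 2.0146

y* ≈ 2.01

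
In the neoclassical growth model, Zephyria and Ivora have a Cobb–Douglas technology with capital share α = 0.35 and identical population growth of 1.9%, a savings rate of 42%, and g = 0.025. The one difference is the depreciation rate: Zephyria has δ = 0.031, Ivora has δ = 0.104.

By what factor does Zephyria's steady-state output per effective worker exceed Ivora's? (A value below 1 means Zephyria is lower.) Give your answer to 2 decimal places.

y*_Z / y*_I ≈ 1.44

Steady-state y* = [s/(n + g + δ)]^(α/(1−α)), so the ratio is [ (s_Z/(n + g + δ)_Z) / (s_I/(n + g + δ)_I) ]^0.5385.
s_Z/(n + g + δ)_Z = 0.42/0.075 = 5.6000; s_I/(n + g + δ)_I = 0.42/0.148 = 2.8378.
Ratio = (5.6000/2.8378)^0.5385 = 1.9734^0.5385 ≈ 1.4420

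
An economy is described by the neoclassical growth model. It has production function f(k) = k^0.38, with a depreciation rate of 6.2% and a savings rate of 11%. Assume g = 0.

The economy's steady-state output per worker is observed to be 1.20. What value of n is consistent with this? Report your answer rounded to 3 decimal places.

At the steady state, Δk = 0, so s·k^α = (n + δ)·k.
Since y* = [s/(n + δ)]^(α/(1−α)), we have s/(n + δ) = (y*)^((1−α)/α) = 1.20^1.6316 = 1.3465.
Therefore n + δ = s / 1.3465 = 0.11 / 1.3465 = 0.0817, so n = 0.0817 − 0.062 = 0.0197.

n ≈ 0.020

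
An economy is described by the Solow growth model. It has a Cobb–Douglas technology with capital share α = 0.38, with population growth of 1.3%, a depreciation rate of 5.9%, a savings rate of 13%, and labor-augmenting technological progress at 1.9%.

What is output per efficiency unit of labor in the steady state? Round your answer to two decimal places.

Steady state requires s·f(k) = (n + g + δ)·k, i.e. s·k^α = (n + g + δ)·k.
Dividing both sides by k: k^(1−α) = s / (n + g + δ).
k^0.62 = 0.13 / (0.013 + 0.019 + 0.059) = 0.13 / 0.091 = 1.4286
k* = 1.4286^(1/0.62) ≈ 1.7777
y* = (k*)^α = 1.7777^0.38 ≈ 1.2444

y* ≈ 1.24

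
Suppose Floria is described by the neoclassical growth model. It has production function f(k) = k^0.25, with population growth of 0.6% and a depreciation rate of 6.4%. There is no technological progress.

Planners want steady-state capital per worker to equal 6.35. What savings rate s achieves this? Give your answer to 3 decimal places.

In steady state, investment equals break-even investment: s·k^α = (n + δ)·k.
So s / (n + δ) = (k*)^(1−α) = 6.35^0.75 = 4.0002.
Therefore s = 4.0002 × (n + δ) = 4.0002 × 0.070 = 0.2800.

s ≈ 0.280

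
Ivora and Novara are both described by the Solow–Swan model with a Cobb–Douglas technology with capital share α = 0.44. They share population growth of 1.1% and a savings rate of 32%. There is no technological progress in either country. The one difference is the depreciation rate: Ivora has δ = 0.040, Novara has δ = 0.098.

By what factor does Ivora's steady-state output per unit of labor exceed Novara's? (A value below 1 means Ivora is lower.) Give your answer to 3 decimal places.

Steady-state y* = [s/(n + δ)]^(α/(1−α)), so the ratio is [ (s_I/(n + δ)_I) / (s_N/(n + δ)_N) ]^0.7857.
s_I/(n + δ)_I = 0.32/0.051 = 6.2745; s_N/(n + δ)_N = 0.32/0.109 = 2.9358.
Ratio = (6.2745/2.9358)^0.7857 = 2.1372^0.7857 ≈ 1.8162

ratio ≈ 1.816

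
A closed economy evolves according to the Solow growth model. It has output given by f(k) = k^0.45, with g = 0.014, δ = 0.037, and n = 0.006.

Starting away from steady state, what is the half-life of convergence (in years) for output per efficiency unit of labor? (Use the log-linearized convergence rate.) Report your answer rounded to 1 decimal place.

half-life ≈ 22.1 years

Near the steady state the convergence rate is λ = (1 − α)(n + g + δ).
λ = (1 − 0.45) × 0.057 = 0.55 × 0.057 = 0.03135
Half-life = ln 2 / λ = 0.6931 / 0.03135 ≈ 22.11 years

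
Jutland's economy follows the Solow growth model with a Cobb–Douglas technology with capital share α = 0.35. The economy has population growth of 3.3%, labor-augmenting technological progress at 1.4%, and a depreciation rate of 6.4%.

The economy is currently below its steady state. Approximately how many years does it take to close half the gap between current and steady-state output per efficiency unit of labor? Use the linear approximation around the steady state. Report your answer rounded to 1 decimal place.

half-life ≈ 9.6 years

Near the steady state the convergence rate is λ = (1 − α)(n + g + δ).
λ = (1 − 0.35) × 0.111 = 0.65 × 0.111 = 0.07215
Half-life = ln 2 / λ = 0.6931 / 0.07215 ≈ 9.61 years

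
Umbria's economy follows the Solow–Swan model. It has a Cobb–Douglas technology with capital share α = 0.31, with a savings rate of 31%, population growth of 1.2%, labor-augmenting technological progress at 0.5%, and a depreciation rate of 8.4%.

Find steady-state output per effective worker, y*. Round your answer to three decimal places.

y* = 1.655

At the steady state, Δk = 0, so s·k^α = (n + g + δ)·k.
Rearranging, k^(1−α) = s / (n + g + δ).
k^0.69 = 0.31 / (0.012 + 0.005 + 0.084) = 0.31 / 0.101 = 3.0693
k* = 3.0693^(1/0.69) ≈ 5.0799
y* = (k*)^α = 5.0799^0.31 ≈ 1.6551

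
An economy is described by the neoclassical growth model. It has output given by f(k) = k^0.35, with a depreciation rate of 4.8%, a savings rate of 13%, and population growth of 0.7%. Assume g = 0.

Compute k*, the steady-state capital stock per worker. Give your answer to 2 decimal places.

k* ≈ 3.76

At the steady state, Δk = 0, so s·k^α = (n + δ)·k.
Dividing both sides by k: k^(1−α) = s / (n + δ).
k^0.65 = 0.13 / (0.007 + 0.048) = 0.13 / 0.055 = 2.3636
k* = 2.3636^(1/0.65) ≈ 3.7560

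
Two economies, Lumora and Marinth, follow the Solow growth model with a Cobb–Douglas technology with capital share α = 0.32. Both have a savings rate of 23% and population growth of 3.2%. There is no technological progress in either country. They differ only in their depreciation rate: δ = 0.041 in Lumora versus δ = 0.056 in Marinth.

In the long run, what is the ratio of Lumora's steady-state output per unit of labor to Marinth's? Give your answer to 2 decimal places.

ratio ≈ 1.09

Steady-state y* = [s/(n + δ)]^(α/(1−α)), so the ratio is [ (s_L/(n + δ)_L) / (s_M/(n + δ)_M) ]^0.4706.
s_L/(n + δ)_L = 0.23/0.073 = 3.1507; s_M/(n + δ)_M = 0.23/0.088 = 2.6136.
Ratio = (3.1507/2.6136)^0.4706 = 1.2055^0.4706 ≈ 1.0919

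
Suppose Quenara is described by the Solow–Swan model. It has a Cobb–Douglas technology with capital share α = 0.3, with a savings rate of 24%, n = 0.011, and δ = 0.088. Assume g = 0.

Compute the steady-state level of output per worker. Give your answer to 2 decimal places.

y* = 1.46

Steady state requires s·f(k) = (n + δ)·k, i.e. s·k^α = (n + δ)·k.
Rearranging, k^(1−α) = s / (n + δ).
k^0.7 = 0.24 / (0.011 + 0.088) = 0.24 / 0.099 = 2.4242
k* = 2.4242^(1/0.7) ≈ 3.5431
y* = (k*)^α = 3.5431^0.3 ≈ 1.4616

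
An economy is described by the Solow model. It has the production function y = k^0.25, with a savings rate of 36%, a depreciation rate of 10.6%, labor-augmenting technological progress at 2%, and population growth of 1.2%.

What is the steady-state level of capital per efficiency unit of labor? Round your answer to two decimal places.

In steady state, investment equals break-even investment: s·k^α = (n + g + δ)·k.
Dividing both sides by k: k^(1−α) = s / (n + g + δ).
k^0.75 = 0.36 / (0.012 + 0.020 + 0.106) = 0.36 / 0.138 = 2.6087
k* = 2.6087^(1/0.75) ≈ 3.5911

k* ≈ 3.59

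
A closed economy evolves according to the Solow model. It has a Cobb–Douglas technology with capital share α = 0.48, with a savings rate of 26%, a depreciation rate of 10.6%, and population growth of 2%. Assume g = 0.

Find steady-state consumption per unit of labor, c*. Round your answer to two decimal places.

c* ≈ 1.44

Steady state requires s·f(k) = (n + δ)·k, i.e. s·k^α = (n + δ)·k.
Rearranging, k^(1−α) = s / (n + δ).
k^0.52 = 0.26 / (0.020 + 0.106) = 0.26 / 0.126 = 2.0635
k* = 2.0635^(1/0.52) ≈ 4.0273
y* = (k*)^α = 4.0273^0.48 ≈ 1.9517
c* = (1 − s)·y* = (1 − 0.26) × 1.9517 ≈ 1.4443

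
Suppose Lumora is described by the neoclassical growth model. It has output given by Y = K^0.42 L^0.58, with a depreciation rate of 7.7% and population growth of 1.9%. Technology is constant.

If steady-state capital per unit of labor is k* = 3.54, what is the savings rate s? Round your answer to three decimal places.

In steady state, investment equals break-even investment: s·k^α = (n + δ)·k.
So s / (n + δ) = (k*)^(1−α) = 3.54^0.58 = 2.0817.
Therefore s = 2.0817 × (n + δ) = 2.0817 × 0.096 = 0.1998.

s ≈ 0.200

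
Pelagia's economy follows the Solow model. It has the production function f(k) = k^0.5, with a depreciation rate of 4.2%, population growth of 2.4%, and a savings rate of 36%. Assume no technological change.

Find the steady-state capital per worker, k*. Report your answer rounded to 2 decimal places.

k* ≈ 29.75

At the steady state, Δk = 0, so s·k^α = (n + δ)·k.
Rearranging, k^(1−α) = s / (n + δ).
k^0.5 = 0.36 / (0.024 + 0.042) = 0.36 / 0.066 = 5.4545
k* = 5.4545^(1/0.5) ≈ 29.7516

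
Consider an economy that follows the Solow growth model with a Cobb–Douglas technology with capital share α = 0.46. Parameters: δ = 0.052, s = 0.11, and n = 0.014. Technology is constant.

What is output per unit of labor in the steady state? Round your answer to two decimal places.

Steady state requires s·f(k) = (n + δ)·k, i.e. s·k^α = (n + δ)·k.
Rearranging, k^(1−α) = s / (n + δ).
k^0.54 = 0.11 / (0.014 + 0.052) = 0.11 / 0.066 = 1.6667
k* = 1.6667^(1/0.54) ≈ 2.5754
y* = (k*)^α = 2.5754^0.46 ≈ 1.5452

y* = 1.55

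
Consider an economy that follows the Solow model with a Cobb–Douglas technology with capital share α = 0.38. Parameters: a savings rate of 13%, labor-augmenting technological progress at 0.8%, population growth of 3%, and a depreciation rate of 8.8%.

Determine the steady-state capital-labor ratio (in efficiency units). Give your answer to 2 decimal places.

In steady state, investment equals break-even investment: s·k^α = (n + g + δ)·k.
Dividing both sides by k: k^(1−α) = s / (n + g + δ).
k^0.62 = 0.13 / (0.030 + 0.008 + 0.088) = 0.13 / 0.126 = 1.0317
k* = 1.0317^(1/0.62) ≈ 1.0516

k* ≈ 1.05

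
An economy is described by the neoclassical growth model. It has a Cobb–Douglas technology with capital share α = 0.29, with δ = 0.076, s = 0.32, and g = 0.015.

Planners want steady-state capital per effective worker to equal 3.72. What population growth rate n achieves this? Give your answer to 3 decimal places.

n ≈ 0.035

In steady state, investment equals break-even investment: s·k^α = (n + g + δ)·k.
So s / (n + g + δ) = (k*)^(1−α) = 3.72^0.71 = 2.5415.
Therefore n + g + δ = s / 2.5415 = 0.32 / 2.5415 = 0.1259, so n = 0.1259 − 0.091 = 0.0349.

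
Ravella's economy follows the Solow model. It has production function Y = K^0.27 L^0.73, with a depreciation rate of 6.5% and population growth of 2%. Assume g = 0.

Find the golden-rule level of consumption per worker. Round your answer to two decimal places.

At the golden rule, f'(k) = n + δ, so α·k^(α−1) = n + δ and k_gold = (α/(n + δ))^(1/(1−α)).
k_gold = (0.27/0.085)^(1/0.73) = 3.1765^1.3699 ≈ 4.8710
c_gold = f(k_gold) − (n + δ)·k_gold = 1.5334 − 0.085×4.8710 ≈ 1.1194

c_gold ≈ 1.12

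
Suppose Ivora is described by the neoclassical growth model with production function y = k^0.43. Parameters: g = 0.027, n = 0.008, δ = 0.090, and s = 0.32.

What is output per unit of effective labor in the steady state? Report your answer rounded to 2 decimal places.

y* = 2.03

At the steady state, Δk = 0, so s·k^α = (n + g + δ)·k.
Dividing both sides by k: k^(1−α) = s / (n + g + δ).
k^0.57 = 0.32 / (0.008 + 0.027 + 0.090) = 0.32 / 0.125 = 2.5600
k* = 2.5600^(1/0.57) ≈ 5.2025
y* = (k*)^α = 5.2025^0.43 ≈ 2.0322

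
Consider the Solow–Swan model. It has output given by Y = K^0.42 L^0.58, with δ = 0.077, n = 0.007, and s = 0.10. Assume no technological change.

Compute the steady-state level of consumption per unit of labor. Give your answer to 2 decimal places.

In steady state, investment equals break-even investment: s·k^α = (n + δ)·k.
Dividing both sides by k: k^(1−α) = s / (n + δ).
k^0.58 = 0.10 / (0.007 + 0.077) = 0.10 / 0.084 = 1.1905
k* = 1.1905^(1/0.58) ≈ 1.3507
y* = (k*)^α = 1.3507^0.42 ≈ 1.1346
c* = (1 − s)·y* = (1 − 0.10) × 1.1346 ≈ 1.0211

c* = 1.02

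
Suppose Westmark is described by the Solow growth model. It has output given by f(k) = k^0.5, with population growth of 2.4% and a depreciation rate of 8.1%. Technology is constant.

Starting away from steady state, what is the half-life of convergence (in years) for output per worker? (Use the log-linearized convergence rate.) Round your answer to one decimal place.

half-life ≈ 13.2 years

Near the steady state the convergence rate is λ = (1 − α)(n + δ).
λ = (1 − 0.5) × 0.105 = 0.5 × 0.105 = 0.0525
Half-life = ln 2 / λ = 0.6931 / 0.0525 ≈ 13.20 years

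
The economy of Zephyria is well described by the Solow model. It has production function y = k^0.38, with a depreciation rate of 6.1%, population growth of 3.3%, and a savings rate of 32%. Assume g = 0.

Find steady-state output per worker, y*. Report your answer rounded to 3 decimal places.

In steady state, investment equals break-even investment: s·k^α = (n + δ)·k.
Rearranging, k^(1−α) = s / (n + δ).
k^0.62 = 0.32 / (0.033 + 0.061) = 0.32 / 0.094 = 3.4043
k* = 3.4043^(1/0.62) ≈ 7.2129
y* = (k*)^α = 7.2129^0.38 ≈ 2.1188

y* ≈ 2.119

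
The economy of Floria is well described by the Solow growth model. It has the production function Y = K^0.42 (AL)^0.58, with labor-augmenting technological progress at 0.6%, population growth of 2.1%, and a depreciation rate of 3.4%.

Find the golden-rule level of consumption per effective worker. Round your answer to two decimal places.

c_gold ≈ 2.35

At the golden rule, f'(k) = n + g + δ, so α·k^(α−1) = n + g + δ and k_gold = (α/(n + g + δ))^(1/(1−α)).
k_gold = (0.42/0.061)^(1/0.58) = 6.8852^1.7241 ≈ 27.8389
c_gold = f(k_gold) − (n + g + δ)·k_gold = 4.0435 − 0.061×27.8389 ≈ 2.3453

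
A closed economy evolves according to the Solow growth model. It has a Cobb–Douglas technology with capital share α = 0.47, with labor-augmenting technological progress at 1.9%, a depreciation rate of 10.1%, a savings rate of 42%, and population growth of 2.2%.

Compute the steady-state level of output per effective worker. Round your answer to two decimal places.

y* ≈ 2.62

Steady state requires s·f(k) = (n + g + δ)·k, i.e. s·k^α = (n + g + δ)·k.
Dividing both sides by k: k^(1−α) = s / (n + g + δ).
k^0.53 = 0.42 / (0.022 + 0.019 + 0.101) = 0.42 / 0.142 = 2.9577
k* = 2.9577^(1/0.53) ≈ 7.7374
y* = (k*)^α = 7.7374^0.47 ≈ 2.6160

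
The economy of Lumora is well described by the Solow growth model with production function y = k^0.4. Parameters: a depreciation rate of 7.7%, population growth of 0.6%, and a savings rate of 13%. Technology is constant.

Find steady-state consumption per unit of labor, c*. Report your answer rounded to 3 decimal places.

At the steady state, Δk = 0, so s·k^α = (n + δ)·k.
Dividing both sides by k: k^(1−α) = s / (n + δ).
k^0.6 = 0.13 / (0.006 + 0.077) = 0.13 / 0.083 = 1.5663
k* = 1.5663^(1/0.6) ≈ 2.1125
y* = (k*)^α = 2.1125^0.4 ≈ 1.3487
c* = (1 − s)·y* = (1 − 0.13) × 1.3487 ≈ 1.1734

c* = 1.173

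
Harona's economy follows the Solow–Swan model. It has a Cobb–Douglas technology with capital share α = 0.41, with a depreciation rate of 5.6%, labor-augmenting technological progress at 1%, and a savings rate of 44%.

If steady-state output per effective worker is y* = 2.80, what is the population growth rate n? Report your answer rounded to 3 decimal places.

At the steady state, Δk = 0, so s·k^α = (n + g + δ)·k.
Since y* = [s/(n + g + δ)]^(α/(1−α)), we have s/(n + g + δ) = (y*)^((1−α)/α) = 2.80^1.439 = 4.4001.
Therefore n + g + δ = s / 4.4001 = 0.44 / 4.4001 = 0.1000, so n = 0.1000 − 0.066 = 0.0340.

n ≈ 0.034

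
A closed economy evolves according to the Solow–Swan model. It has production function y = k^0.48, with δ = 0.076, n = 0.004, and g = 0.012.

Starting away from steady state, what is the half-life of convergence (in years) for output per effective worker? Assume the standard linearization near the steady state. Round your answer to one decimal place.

t_½ ≈ 14.5 years

Near the steady state the convergence rate is λ = (1 − α)(n + g + δ).
λ = (1 − 0.48) × 0.092 = 0.52 × 0.092 = 0.04784
Half-life = ln 2 / λ = 0.6931 / 0.04784 ≈ 14.49 years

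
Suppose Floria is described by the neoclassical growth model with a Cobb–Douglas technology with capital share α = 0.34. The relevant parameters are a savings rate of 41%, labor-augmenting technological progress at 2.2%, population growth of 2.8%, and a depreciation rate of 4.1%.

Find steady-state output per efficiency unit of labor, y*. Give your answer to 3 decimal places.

y* = 2.172

In steady state, investment equals break-even investment: s·k^α = (n + g + δ)·k.
Rearranging, k^(1−α) = s / (n + g + δ).
k^0.66 = 0.41 / (0.028 + 0.022 + 0.041) = 0.41 / 0.091 = 4.5055
k* = 4.5055^(1/0.66) ≈ 9.7841
y* = (k*)^α = 9.7841^0.34 ≈ 2.1716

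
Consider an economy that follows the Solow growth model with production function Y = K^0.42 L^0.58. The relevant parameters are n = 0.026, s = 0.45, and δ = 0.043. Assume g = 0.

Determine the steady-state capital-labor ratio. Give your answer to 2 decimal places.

Steady state requires s·f(k) = (n + δ)·k, i.e. s·k^α = (n + δ)·k.
Dividing both sides by k: k^(1−α) = s / (n + δ).
k^0.58 = 0.45 / (0.026 + 0.043) = 0.45 / 0.069 = 6.5217
k* = 6.5217^(1/0.58) ≈ 25.3554

k* = 25.36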